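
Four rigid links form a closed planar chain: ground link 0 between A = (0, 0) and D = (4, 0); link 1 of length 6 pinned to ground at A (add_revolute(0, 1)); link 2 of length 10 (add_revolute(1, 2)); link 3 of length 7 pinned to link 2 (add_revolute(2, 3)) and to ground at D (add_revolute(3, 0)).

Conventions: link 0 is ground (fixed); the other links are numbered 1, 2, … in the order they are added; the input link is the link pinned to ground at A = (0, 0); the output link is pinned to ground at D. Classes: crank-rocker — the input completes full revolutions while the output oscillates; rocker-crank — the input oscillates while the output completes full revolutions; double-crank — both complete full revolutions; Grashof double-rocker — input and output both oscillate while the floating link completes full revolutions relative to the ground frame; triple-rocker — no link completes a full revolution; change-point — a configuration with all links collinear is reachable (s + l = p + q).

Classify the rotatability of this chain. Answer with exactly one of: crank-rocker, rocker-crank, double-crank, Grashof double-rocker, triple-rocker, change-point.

lengths: ground=4, input=6, coupler=10, output=7
sorted: s=4 (shortest), l=10 (longest), p+q=13
s + l = 14 vs p + q = 13
s + l > p + q → non-Grashof → no link fully rotates → triple-rocker

triple-rocker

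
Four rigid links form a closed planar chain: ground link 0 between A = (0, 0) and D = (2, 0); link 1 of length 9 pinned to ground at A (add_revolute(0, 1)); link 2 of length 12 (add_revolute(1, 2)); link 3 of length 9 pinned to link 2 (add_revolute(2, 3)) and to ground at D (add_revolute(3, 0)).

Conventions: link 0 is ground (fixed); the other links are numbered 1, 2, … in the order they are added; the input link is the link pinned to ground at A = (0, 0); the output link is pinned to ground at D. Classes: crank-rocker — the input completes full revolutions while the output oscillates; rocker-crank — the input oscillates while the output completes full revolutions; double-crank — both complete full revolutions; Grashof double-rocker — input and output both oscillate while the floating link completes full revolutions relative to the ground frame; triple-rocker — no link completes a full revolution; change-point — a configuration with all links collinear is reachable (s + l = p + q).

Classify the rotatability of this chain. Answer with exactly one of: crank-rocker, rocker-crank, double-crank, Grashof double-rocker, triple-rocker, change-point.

lengths: ground=2, input=9, coupler=12, output=9
sorted: s=2 (shortest), l=12 (longest), p+q=18
s + l = 14 vs p + q = 18
s + l < p + q (Grashof) with shortest = ground link → double-crank

double-crank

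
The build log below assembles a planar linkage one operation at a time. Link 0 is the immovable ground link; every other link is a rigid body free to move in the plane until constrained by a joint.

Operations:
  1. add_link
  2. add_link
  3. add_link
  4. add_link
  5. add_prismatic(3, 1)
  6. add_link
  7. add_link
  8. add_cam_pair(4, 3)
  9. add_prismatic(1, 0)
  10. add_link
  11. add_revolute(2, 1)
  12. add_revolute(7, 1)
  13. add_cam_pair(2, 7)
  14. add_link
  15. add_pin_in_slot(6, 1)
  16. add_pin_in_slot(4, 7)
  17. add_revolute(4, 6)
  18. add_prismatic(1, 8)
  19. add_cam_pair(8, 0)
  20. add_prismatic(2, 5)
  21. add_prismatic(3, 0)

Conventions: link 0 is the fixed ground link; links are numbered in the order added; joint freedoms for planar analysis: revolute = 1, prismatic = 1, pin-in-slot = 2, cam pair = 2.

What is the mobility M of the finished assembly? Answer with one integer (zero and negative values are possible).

L=1 J1=0 J2=0
add link → L=2 J1=0 J2=0
add link → L=3 J1=0 J2=0
add link → L=4 J1=0 J2=0
add link → L=5 J1=0 J2=0
P@3,1 dof=1 J1 → L=5 J1=1 J2=0
add link → L=6 J1=1 J2=0
add link → L=7 J1=1 J2=0
C@4,3 dof=2 J2 → L=7 J1=1 J2=1
P@1,0 dof=1 J1 → L=7 J1=2 J2=1
add link → L=8 J1=2 J2=1
R@2,1 dof=1 J1 → L=8 J1=3 J2=1
R@7,1 dof=1 J1 → L=8 J1=4 J2=1
C@2,7 dof=2 J2 → L=8 J1=4 J2=2
add link → L=9 J1=4 J2=2
PS@6,1 dof=2 J2 → L=9 J1=4 J2=3
PS@4,7 dof=2 J2 → L=9 J1=4 J2=4
R@4,6 dof=1 J1 → L=9 J1=5 J2=4
P@1,8 dof=1 J1 → L=9 J1=6 J2=4
C@8,0 dof=2 J2 → L=9 J1=6 J2=5
P@2,5 dof=1 J1 → L=9 J1=7 J2=5
P@3,0 dof=1 J1 → L=9 J1=8 J2=5
M=3(L−1)−2J1−J2=3·8−2·8−5=3

M = 3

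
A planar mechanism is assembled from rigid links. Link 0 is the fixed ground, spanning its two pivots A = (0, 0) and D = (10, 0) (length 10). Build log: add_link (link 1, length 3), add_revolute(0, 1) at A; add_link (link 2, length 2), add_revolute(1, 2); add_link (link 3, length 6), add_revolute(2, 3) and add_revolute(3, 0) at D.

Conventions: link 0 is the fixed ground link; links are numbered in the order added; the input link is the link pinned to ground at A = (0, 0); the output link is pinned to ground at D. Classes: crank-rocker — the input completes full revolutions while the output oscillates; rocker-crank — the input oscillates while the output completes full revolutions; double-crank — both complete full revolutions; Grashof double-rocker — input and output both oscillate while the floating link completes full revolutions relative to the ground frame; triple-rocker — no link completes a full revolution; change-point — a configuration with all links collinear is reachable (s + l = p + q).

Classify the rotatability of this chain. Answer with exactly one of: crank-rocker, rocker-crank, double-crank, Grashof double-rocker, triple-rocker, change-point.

lengths: ground=10, input=3, coupler=2, output=6
sorted: s=2 (shortest), l=10 (longest), p+q=9
s + l = 12 vs p + q = 9
s + l > p + q → non-Grashof → no link fully rotates → triple-rocker

triple-rocker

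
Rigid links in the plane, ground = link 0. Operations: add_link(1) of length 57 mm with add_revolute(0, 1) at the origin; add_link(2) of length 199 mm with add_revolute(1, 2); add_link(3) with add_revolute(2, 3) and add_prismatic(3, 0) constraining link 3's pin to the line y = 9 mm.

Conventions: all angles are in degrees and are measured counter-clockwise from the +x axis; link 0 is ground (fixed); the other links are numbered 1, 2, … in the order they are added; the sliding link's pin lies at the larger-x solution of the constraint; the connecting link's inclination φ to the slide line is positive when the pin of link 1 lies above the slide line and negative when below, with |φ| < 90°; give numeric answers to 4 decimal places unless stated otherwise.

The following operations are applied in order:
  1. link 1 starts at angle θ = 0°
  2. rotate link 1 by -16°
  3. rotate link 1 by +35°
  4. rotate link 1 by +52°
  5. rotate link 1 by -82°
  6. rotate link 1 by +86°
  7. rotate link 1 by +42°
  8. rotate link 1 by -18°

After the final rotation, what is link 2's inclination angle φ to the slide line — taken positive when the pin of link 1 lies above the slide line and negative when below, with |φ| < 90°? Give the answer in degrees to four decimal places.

geometry: r = 57 mm, L = 199 mm, e = 9 mm; θ starts at 0°
rotate link 1 by -16°: θ ← 0° -16° = -16°
rotate link 1 by +35°: θ ← -16° +35° = 19°
rotate link 1 by +52°: θ ← 19° +52° = 71°
rotate link 1 by -82°: θ ← 71° -82° = -11°
rotate link 1 by +86°: θ ← -11° +86° = 75°
rotate link 1 by +42°: θ ← 75° +42° = 117°
rotate link 1 by -18°: θ ← 117° -18° = 99°
h = r sin θ − e = 56.298235 − 9 = 47.298235
sin φ = h / L = 47.298235 / 199 = 0.23767957
φ = arcsin(0.23767957) = 13.749627°

13.7496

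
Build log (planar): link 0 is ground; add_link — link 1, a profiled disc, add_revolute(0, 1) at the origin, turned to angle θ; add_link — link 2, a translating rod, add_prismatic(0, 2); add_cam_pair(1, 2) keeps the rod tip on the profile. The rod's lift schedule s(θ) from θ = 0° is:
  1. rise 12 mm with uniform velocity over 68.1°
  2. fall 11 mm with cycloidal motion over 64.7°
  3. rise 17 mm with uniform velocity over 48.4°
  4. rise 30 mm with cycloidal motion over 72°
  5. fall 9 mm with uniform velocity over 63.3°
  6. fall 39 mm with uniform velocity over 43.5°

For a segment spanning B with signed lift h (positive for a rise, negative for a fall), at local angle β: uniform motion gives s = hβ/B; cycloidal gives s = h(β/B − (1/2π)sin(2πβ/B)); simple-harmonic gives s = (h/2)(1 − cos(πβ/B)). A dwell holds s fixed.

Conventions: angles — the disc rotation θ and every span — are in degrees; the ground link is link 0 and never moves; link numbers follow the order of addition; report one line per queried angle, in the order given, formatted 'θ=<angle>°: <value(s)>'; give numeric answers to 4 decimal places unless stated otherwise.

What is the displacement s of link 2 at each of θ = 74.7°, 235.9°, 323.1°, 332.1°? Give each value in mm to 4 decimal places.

seg 1 [0°–68.1°] uniform, h=12: full span → s += 12 → s = 12.0000
seg 2 [68.1°–132.8°] cycloidal, h=-11: θ=74.7° here. β=6.6, B=64.7. -11·(0.1020 − sin(2π·0.1020)/(2π)) = -0.0753 → s = 11.9247
seg 2 [68.1°–132.8°] cycloidal, h=-11: full span → s += -11 → s = 1.0000
seg 3 [132.8°–181.2°] uniform, h=17: full span → s += 17 → s = 18.0000
seg 4 [181.2°–253.2°] cycloidal, h=30: θ=235.9° here. β=54.7, B=72. 30·(0.7597 − sin(2π·0.7597)/(2π)) = 27.5574 → s = 45.5574
seg 4 [181.2°–253.2°] cycloidal, h=30: full span → s += 30 → s = 48.0000
seg 5 [253.2°–316.5°] uniform, h=-9: full span → s += -9 → s = 39.0000
seg 6 [316.5°–360°] uniform, h=-39: θ=323.1° here. β=6.6, B=43.5. -39·6.6/43.5 = -5.9172 → s = 33.0828
seg 6 [316.5°–360°] uniform, h=-39: θ=332.1° here. β=15.6, B=43.5. -39·15.6/43.5 = -13.9862 → s = 25.0138

θ=74.7°: 11.9247
θ=235.9°: 45.5574
θ=323.1°: 33.0828
θ=332.1°: 25.0138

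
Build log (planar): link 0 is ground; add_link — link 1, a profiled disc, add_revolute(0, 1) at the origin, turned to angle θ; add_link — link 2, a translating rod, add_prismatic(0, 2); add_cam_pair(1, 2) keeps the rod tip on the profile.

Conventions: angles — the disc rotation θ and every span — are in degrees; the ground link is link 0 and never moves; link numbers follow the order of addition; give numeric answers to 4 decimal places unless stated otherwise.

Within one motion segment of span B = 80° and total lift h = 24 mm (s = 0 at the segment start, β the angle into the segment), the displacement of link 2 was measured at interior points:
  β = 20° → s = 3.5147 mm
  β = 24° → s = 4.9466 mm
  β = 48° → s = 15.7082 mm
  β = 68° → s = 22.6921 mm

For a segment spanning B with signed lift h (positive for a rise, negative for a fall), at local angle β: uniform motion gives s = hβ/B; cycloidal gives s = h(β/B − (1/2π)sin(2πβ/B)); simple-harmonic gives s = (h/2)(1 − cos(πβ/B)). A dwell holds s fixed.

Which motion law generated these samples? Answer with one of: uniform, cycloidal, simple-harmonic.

candidates at β/B = r: uniform s = h·r (linear in β); cycloidal s = h·(r − sin(2πr)/(2π)); simple-harmonic s = (h/2)(1 − cos(πr))
β=20°: printed 3.5147 | uniform 6.0000, cycloidal 2.1803, simple-harmonic 3.5147
β=24°: printed 4.9466 | uniform 7.2000, cycloidal 3.5672, simple-harmonic 4.9466
β=48°: printed 15.7082 | uniform 14.4000, cycloidal 16.6452, simple-harmonic 15.7082
β=68°: printed 22.6921 | uniform 20.4000, cycloidal 23.4902, simple-harmonic 22.6921
only one law matches every sample → simple-harmonic

simple-harmonic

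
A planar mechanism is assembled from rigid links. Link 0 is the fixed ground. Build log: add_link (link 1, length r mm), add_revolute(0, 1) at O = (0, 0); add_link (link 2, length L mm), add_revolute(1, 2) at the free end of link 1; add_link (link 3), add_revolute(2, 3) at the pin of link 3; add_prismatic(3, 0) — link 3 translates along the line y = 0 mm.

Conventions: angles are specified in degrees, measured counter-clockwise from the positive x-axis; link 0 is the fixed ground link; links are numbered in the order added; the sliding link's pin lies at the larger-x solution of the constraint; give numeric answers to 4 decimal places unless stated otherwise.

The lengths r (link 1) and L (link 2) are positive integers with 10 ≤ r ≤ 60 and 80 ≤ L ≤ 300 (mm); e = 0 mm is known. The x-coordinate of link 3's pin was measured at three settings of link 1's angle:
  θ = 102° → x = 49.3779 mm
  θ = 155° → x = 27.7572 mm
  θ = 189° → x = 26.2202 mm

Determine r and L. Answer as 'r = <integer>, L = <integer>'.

constraint per measurement: (x − r cos θ)² + (r sin θ − e)² = L²
subtracting the θ₁ and θ₂ equations cancels the r² and L² terms:
r = (x₁² − x₂²) / (2[(x₁cos θ₁ + e sin θ₁) − (x₂cos θ₂ + e sin θ₂)]) = 56.0000 → r = 56
L² = (x₁ − r cos θ₁)² + (r sin θ₁ − e)² = 6723.9962 → L = 82.0000 → L = 82
check at θ₃=189°: x = 26.2202 (printed 26.2202) ✓

r = 56, L = 82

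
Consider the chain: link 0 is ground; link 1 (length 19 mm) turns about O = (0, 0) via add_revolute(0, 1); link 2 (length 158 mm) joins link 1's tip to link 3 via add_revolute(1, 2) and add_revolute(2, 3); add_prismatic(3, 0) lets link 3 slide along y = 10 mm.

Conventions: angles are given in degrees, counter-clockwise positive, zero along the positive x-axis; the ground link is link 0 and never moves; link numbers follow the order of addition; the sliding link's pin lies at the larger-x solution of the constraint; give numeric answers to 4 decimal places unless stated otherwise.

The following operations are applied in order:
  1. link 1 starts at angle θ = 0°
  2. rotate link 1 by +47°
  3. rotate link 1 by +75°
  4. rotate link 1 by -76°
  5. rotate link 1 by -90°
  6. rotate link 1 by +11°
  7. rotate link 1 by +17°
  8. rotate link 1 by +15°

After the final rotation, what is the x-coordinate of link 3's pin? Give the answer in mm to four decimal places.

geometry: r = 19 mm, L = 158 mm, e = 10 mm; θ starts at 0°
rotate link 1 by +47°: θ ← 0° +47° = 47°
rotate link 1 by +75°: θ ← 47° +75° = 122°
rotate link 1 by -76°: θ ← 122° -76° = 46°
rotate link 1 by -90°: θ ← 46° -90° = -44°
rotate link 1 by +11°: θ ← -44° +11° = -33°
rotate link 1 by +17°: θ ← -33° +17° = -16°
rotate link 1 by +15°: θ ← -16° +15° = -1°
crank pin P = (r cos θ, r sin θ) = (18.997106, -0.331596)
h = r sin θ − e = -0.331596 − 10 = -10.331596
x = r cos θ + √(L² − h²) = 18.997106 + 157.661847 = 176.658954

176.6590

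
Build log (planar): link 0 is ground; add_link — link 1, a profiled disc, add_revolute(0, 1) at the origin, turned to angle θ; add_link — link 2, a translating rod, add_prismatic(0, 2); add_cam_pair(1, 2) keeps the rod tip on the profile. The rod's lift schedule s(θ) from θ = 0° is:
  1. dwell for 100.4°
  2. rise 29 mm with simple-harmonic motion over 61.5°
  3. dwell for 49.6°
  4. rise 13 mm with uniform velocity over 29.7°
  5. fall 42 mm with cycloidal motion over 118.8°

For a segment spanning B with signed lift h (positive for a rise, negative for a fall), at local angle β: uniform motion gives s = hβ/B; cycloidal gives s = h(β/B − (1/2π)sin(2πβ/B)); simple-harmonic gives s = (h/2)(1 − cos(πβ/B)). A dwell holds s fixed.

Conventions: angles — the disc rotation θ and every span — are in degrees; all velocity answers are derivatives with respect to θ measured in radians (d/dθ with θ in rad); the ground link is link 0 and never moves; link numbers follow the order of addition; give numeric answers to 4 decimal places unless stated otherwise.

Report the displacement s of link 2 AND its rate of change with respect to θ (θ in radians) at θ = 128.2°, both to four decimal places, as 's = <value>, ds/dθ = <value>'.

seg 1 [0°–100.4°] dwell: s stays 0.0000
seg 2 [100.4°–161.9°] simple-harmonic, h=29: θ=128.2° here. β=27.8, B=61.5. 29/2·(1 − cos(π·0.4520)) = 12.3232 → s = 12.3232
velocity in seg [100.4°–161.9°] (simple-harmonic), θ in radians: β = 27.8° = 0.4852 rad, B = 61.5° = 1.0734 rad; ds/dθ = (πh/(2B)) sin(πβ/B) = (π·29/(2·1.0734)) sin(π·0.4520) = 41.958067 mm/rad

s = 12.3232, ds/dθ = 41.9581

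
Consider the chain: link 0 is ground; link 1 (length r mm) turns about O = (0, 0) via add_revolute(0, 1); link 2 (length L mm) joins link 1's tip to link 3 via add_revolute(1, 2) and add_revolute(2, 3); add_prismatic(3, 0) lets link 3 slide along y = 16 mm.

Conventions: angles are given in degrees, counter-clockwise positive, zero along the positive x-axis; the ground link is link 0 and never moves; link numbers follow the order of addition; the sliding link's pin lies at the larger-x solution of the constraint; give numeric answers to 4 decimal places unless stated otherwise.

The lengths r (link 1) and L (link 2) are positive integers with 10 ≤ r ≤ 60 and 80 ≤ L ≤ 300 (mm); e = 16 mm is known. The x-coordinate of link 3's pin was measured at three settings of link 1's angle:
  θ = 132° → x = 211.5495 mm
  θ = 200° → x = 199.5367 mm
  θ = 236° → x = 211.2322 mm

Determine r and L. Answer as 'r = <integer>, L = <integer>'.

constraint per measurement: (x − r cos θ)² + (r sin θ − e)² = L²
subtracting the θ₁ and θ₂ equations cancels the r² and L² terms:
r = (x₁² − x₂²) / (2[(x₁cos θ₁ + e sin θ₁) − (x₂cos θ₂ + e sin θ₂)]) = 39.0000 → r = 39
L² = (x₁ − r cos θ₁)² + (r sin θ₁ − e)² = 56643.9773 → L = 238.0000 → L = 238
check at θ₃=236°: x = 211.2322 (printed 211.2322) ✓

r = 39, L = 238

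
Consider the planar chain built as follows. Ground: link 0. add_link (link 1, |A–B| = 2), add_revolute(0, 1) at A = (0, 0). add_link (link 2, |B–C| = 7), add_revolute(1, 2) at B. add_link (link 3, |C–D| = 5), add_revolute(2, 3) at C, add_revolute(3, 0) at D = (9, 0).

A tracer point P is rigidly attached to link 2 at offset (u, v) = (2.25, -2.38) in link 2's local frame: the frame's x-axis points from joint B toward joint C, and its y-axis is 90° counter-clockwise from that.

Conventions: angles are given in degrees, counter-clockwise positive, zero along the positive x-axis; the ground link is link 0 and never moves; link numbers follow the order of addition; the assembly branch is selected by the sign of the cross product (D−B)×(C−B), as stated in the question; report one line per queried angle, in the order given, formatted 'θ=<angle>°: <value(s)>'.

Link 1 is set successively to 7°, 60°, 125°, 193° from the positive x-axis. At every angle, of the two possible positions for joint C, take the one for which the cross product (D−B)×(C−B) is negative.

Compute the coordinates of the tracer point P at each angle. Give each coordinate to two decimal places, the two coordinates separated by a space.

A=(0,0), D=(9.00,0)
θ=7°: B = A + 2.00·(cos7°, sin7°) = (1.9851, 0.2437)
θ=7°: |BD| = 7.0191
θ=7°: circle(B,7.00) ∩ circle(D,5.00): a=5.2192, h=4.6648
θ=7°:   candidates: C₊=(7.3631,4.7245) cross=32.743; C₋=(7.0391,-4.5995) cross=-32.743
θ=7°:   branch - wants cross < 0 → take C=(7.0391,-4.5995) (cross=-32.743)
θ=7°: ex = (C−B)/|BC| = (0.7220,-0.6919); ey = (0.6919,0.7220)
θ=7°: P = B + 2.25·ex + -2.38·ey = (1.9629,-3.0314)
θ=60°: B = A + 2.00·(cos60°, sin60°) = (1.0000, 1.7321)
θ=60°: |BD| = 8.1854
θ=60°: circle(B,7.00) ∩ circle(D,5.00): a=5.5587, h=4.2545
θ=60°:   candidates: C₊=(7.3331,4.7140) cross=34.825; C₋=(5.5326,-3.6023) cross=-34.825
θ=60°:   branch - wants cross < 0 → take C=(5.5326,-3.6023) (cross=-34.825)
θ=60°: ex = (C−B)/|BC| = (0.6475,-0.7621); ey = (0.7621,0.6475)
θ=60°: P = B + 2.25·ex + -2.38·ey = (0.6432,-1.5237)
θ=125°: B = A + 2.00·(cos125°, sin125°) = (-1.1472, 1.6383)
θ=125°: |BD| = 10.2786
θ=125°: circle(B,7.00) ∩ circle(D,5.00): a=6.3068, h=3.0372
θ=125°:   candidates: C₊=(5.5631,3.6315) cross=31.218; C₋=(4.5949,-2.3653) cross=-31.218
θ=125°:   branch - wants cross < 0 → take C=(4.5949,-2.3653) (cross=-31.218)
θ=125°: ex = (C−B)/|BC| = (0.8203,-0.5719); ey = (0.5719,0.8203)
θ=125°: P = B + 2.25·ex + -2.38·ey = (-0.6627,-1.6009)
θ=193°: B = A + 2.00·(cos193°, sin193°) = (-1.9487, -0.4499)
θ=193°: |BD| = 10.9580
θ=193°: circle(B,7.00) ∩ circle(D,5.00): a=6.5741, h=2.4045
θ=193°:   candidates: C₊=(4.5211,2.2224) cross=26.348; C₋=(4.7185,-2.5824) cross=-26.348
θ=193°:   branch - wants cross < 0 → take C=(4.7185,-2.5824) (cross=-26.348)
θ=193°: ex = (C−B)/|BC| = (0.9525,-0.3046); ey = (0.3046,0.9525)
θ=193°: P = B + 2.25·ex + -2.38·ey = (-0.5308,-3.4022)

θ=7°: 1.96 -3.03
θ=60°: 0.64 -1.52
θ=125°: -0.66 -1.60
θ=193°: -0.53 -3.40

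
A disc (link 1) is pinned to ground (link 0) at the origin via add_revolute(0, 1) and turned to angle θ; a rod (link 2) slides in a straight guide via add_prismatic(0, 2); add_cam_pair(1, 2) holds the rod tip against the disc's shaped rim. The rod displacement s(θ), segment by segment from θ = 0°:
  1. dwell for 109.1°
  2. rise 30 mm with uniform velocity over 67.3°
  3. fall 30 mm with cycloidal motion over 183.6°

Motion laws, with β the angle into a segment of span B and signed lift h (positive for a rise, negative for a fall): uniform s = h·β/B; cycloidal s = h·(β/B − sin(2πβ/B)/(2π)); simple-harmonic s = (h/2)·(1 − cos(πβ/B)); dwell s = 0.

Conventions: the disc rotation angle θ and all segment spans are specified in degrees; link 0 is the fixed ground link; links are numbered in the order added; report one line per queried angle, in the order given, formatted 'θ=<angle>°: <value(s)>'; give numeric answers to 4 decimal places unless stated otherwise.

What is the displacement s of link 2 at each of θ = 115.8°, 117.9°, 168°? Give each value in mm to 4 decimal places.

segment 1 (0° to 109.1°, dwell): s unchanged at 0.0000
θ = 115.8° falls in segment 2 (109.1° to 176.4°, uniform, h = 30): β = 115.8 − 109.1 = 6.7°, B = 67.3°; Δs = 30·6.7/67.3 = 2.9866; s = 0.0000 + 2.9866 = 2.9866
θ = 117.9° falls in segment 2 (109.1° to 176.4°, uniform, h = 30): β = 117.9 − 109.1 = 8.8°, B = 67.3°; Δs = 30·8.8/67.3 = 3.9227; s = 0.0000 + 3.9227 = 3.9227
θ = 168° falls in segment 2 (109.1° to 176.4°, uniform, h = 30): β = 168 − 109.1 = 58.9°, B = 67.3°; Δs = 30·58.9/67.3 = 26.2556; s = 0.0000 + 26.2556 = 26.2556

θ=115.8°: 2.9866
θ=117.9°: 3.9227
θ=168°: 26.2556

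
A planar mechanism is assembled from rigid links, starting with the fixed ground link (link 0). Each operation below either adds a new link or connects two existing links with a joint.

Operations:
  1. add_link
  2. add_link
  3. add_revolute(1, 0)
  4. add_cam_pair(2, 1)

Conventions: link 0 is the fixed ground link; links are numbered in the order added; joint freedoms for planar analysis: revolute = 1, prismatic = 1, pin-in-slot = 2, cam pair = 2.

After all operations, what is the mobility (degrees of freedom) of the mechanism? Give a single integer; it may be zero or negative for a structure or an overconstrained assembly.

L=1 J1=0 J2=0
add link → L=2 J1=0 J2=0
add link → L=3 J1=0 J2=0
R@1,0 dof=1 J1 → L=3 J1=1 J2=0
C@2,1 dof=2 J2 → L=3 J1=1 J2=1
M=3(L−1)−2J1−J2=3·2−2·1−1=3

M = 3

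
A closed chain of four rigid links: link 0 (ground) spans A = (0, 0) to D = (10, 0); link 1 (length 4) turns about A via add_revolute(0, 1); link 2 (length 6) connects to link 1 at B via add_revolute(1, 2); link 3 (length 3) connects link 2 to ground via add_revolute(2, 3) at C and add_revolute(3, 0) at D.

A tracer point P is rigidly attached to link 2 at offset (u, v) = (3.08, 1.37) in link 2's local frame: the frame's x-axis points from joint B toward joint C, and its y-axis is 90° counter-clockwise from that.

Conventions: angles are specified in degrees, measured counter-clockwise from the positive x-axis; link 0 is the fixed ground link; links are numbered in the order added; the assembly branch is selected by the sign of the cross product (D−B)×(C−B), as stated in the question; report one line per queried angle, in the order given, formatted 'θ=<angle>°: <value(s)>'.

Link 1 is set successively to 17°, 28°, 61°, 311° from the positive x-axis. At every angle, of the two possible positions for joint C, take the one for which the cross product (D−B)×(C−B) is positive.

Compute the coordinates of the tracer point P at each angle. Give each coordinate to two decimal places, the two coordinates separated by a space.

A=(0,0), D=(10.00,0)
θ=17°: B = A + 4.00·(cos17°, sin17°) = (3.8252, 1.1695)
θ=17°: |BD| = 6.2846
θ=17°: circle(B,6.00) ∩ circle(D,3.00): a=5.2904, h=2.8305
θ=17°:   candidates: C₊=(9.5499,2.9660) cross=17.788; C₋=(8.4965,-2.5960) cross=-17.788
θ=17°:   branch + wants cross > 0 → take C=(9.5499,2.9660) (cross=17.788)
θ=17°: ex = (C−B)/|BC| = (0.9541,0.2994); ey = (-0.2994,0.9541)
θ=17°: P = B + 3.08·ex + 1.37·ey = (6.3537,3.3989)
θ=28°: B = A + 4.00·(cos28°, sin28°) = (3.5318, 1.8779)
θ=28°: |BD| = 6.7353
θ=28°: circle(B,6.00) ∩ circle(D,3.00): a=5.3720, h=2.6724
θ=28°:   candidates: C₊=(9.4359,2.9465) cross=17.999; C₋=(7.9457,-2.1863) cross=-17.999
θ=28°:   branch + wants cross > 0 → take C=(9.4359,2.9465) (cross=17.999)
θ=28°: ex = (C−B)/|BC| = (0.9840,0.1781); ey = (-0.1781,0.9840)
θ=28°: P = B + 3.08·ex + 1.37·ey = (6.3186,3.7745)
θ=61°: B = A + 4.00·(cos61°, sin61°) = (1.9392, 3.4985)
θ=61°: |BD| = 8.7872
θ=61°: circle(B,6.00) ∩ circle(D,3.00): a=5.9299, h=0.9143
θ=61°:   candidates: C₊=(7.7429,1.9763) cross=8.034; C₋=(7.0149,0.2989) cross=-8.034
θ=61°:   branch + wants cross > 0 → take C=(7.7429,1.9763) (cross=8.034)
θ=61°: ex = (C−B)/|BC| = (0.9673,-0.2537); ey = (0.2537,0.9673)
θ=61°: P = B + 3.08·ex + 1.37·ey = (5.2660,4.0423)
θ=311°: B = A + 4.00·(cos311°, sin311°) = (2.6242, -3.0188)
θ=311°: |BD| = 7.9696
θ=311°: circle(B,6.00) ∩ circle(D,3.00): a=5.6788, h=1.9370
θ=311°:   candidates: C₊=(7.1461,0.9248) cross=15.437; C₋=(8.6135,-2.6604) cross=-15.437
θ=311°:   branch + wants cross > 0 → take C=(7.1461,0.9248) (cross=15.437)
θ=311°: ex = (C−B)/|BC| = (0.7536,0.6573); ey = (-0.6573,0.7536)
θ=311°: P = B + 3.08·ex + 1.37·ey = (4.0450,0.0381)

θ=17°: 6.35 3.40
θ=28°: 6.32 3.77
θ=61°: 5.27 4.04
θ=311°: 4.04 0.04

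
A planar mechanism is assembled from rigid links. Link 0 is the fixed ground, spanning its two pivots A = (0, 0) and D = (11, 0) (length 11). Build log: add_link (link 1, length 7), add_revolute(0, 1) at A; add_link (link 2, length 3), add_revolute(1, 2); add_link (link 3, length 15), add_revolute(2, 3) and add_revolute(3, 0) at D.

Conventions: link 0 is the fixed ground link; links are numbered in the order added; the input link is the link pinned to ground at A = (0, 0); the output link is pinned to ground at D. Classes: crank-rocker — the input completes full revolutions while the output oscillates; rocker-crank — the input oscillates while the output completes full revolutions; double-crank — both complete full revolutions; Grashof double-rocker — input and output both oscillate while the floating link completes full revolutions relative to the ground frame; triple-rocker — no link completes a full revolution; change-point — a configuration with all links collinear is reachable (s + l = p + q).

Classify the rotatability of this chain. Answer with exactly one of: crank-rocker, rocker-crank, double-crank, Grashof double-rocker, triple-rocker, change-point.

lengths: ground=11, input=7, coupler=3, output=15
sorted: s=3 (shortest), l=15 (longest), p+q=18
s + l = 18 vs p + q = 18
s + l = p + q → change-point (collinear configuration reachable)

change-point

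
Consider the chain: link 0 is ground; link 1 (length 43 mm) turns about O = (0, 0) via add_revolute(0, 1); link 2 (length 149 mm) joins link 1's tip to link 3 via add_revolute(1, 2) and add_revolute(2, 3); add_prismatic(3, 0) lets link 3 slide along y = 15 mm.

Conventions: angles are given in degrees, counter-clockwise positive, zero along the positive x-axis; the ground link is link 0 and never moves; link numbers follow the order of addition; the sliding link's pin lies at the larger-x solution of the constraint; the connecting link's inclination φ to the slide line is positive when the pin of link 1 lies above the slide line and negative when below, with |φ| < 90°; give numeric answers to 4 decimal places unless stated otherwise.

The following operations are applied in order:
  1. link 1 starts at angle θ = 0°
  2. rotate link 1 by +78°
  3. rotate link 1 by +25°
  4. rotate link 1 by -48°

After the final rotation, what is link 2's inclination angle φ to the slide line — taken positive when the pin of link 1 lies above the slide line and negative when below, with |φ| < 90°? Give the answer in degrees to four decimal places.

geometry: r = 43 mm, L = 149 mm, e = 15 mm; θ starts at 0°
rotate link 1 by +78°: θ ← 0° +78° = 78°
rotate link 1 by +25°: θ ← 78° +25° = 103°
rotate link 1 by -48°: θ ← 103° -48° = 55°
h = r sin θ − e = 35.223538 − 15 = 20.223538
sin φ = h / L = 20.223538 / 149 = 0.13572844
φ = arcsin(0.13572844) = 7.800744°

7.8007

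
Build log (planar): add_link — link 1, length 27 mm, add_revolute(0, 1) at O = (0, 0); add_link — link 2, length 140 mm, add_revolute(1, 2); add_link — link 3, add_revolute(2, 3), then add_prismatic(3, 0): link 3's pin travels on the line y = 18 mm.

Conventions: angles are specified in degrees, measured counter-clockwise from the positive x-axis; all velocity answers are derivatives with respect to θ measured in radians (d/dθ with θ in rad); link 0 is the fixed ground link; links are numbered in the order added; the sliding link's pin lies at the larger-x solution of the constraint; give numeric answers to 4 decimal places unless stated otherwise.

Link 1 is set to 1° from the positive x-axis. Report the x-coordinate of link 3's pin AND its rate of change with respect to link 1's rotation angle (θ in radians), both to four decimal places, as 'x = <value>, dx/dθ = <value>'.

geometry: r = 27 mm, L = 140 mm, e = 18 mm
crank pin P = (r cos θ, r sin θ) = (26.995888, 0.471215)
h = r sin θ − e = 0.471215 − 18 = -17.528785
x = r cos θ + √(L² − h²) = 26.995888 + 138.898314 = 165.894202
dx/dθ = −r sin θ − h·r cos θ/√(L² − h²) (θ in radians; h = -17.528785) = 2.935631

x = 165.8942, dx/dθ = 2.9356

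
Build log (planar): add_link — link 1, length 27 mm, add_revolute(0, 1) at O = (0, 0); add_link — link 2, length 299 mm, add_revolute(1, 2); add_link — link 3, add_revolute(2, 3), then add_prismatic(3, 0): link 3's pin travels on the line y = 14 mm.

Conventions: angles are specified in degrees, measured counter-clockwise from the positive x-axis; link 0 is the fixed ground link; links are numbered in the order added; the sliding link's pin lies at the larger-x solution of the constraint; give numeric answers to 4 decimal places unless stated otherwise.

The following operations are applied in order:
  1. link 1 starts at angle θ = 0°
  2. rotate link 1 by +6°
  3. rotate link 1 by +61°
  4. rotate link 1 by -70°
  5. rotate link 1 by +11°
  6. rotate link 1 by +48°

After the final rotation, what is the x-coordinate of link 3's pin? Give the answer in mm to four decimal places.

geometry: r = 27 mm, L = 299 mm, e = 14 mm; θ starts at 0°
rotate link 1 by +6°: θ ← 0° +6° = 6°
rotate link 1 by +61°: θ ← 6° +61° = 67°
rotate link 1 by -70°: θ ← 67° -70° = -3°
rotate link 1 by +11°: θ ← -3° +11° = 8°
rotate link 1 by +48°: θ ← 8° +48° = 56°
crank pin P = (r cos θ, r sin θ) = (15.098208, 22.384014)
h = r sin θ − e = 22.384014 − 14 = 8.384014
x = r cos θ + √(L² − h²) = 15.098208 + 298.882432 = 313.980641

313.9806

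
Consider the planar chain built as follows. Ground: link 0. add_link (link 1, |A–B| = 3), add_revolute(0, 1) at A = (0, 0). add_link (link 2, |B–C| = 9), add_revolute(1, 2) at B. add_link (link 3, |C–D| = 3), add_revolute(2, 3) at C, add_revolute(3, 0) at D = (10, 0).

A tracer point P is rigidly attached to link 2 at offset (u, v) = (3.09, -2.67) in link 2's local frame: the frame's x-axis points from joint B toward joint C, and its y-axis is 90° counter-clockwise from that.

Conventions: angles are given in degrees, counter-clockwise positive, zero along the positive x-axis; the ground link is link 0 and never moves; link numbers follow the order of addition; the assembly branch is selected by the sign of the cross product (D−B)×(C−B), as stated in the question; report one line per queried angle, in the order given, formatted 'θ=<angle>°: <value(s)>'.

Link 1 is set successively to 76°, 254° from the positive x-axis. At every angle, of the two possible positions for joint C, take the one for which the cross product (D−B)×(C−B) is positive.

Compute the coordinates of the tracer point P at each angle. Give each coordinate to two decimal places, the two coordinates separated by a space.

A=(0,0), D=(10.00,0)
θ=76°: B = A + 3.00·(cos76°, sin76°) = (0.7258, 2.9109)
θ=76°: |BD| = 9.7203
θ=76°: circle(B,9.00) ∩ circle(D,3.00): a=8.5637, h=2.7681
θ=76°:   candidates: C₊=(9.7254,2.9874) cross=26.907; C₋=(8.0676,-2.2947) cross=-26.907
θ=76°:   branch + wants cross > 0 → take C=(9.7254,2.9874) (cross=26.907)
θ=76°: ex = (C−B)/|BC| = (1.0000,0.0085); ey = (-0.0085,1.0000)
θ=76°: P = B + 3.09·ex + -2.67·ey = (3.8384,0.2673)
θ=254°: B = A + 3.00·(cos254°, sin254°) = (-0.8269, -2.8838)
θ=254°: |BD| = 11.2044
θ=254°: circle(B,9.00) ∩ circle(D,3.00): a=8.8152, h=1.8144
θ=254°:   candidates: C₊=(7.2243,1.1383) cross=20.329; C₋=(8.1583,-2.3682) cross=-20.329
θ=254°:   branch + wants cross > 0 → take C=(7.2243,1.1383) (cross=20.329)
θ=254°: ex = (C−B)/|BC| = (0.8946,0.4469); ey = (-0.4469,0.8946)
θ=254°: P = B + 3.09·ex + -2.67·ey = (3.1306,-3.8914)

θ=76°: 3.84 0.27
θ=254°: 3.13 -3.89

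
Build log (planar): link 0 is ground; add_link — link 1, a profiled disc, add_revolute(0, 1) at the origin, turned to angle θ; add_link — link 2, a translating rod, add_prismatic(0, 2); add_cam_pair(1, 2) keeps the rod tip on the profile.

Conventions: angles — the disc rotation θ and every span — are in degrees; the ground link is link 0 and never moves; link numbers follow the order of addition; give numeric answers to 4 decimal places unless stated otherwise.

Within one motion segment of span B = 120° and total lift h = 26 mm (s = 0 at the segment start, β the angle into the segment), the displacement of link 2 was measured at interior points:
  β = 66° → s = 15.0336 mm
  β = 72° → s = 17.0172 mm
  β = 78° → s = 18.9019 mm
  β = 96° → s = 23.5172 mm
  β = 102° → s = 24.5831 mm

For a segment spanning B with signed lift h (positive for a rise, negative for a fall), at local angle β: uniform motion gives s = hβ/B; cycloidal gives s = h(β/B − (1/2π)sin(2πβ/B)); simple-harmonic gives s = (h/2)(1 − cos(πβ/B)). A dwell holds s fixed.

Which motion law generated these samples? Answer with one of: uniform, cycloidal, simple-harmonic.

candidates at β/B = r: uniform s = h·r (linear in β); cycloidal s = h·(r − sin(2πr)/(2π)); simple-harmonic s = (h/2)(1 − cos(πr))
β=66°: printed 15.0336 | uniform 14.3000, cycloidal 15.5787, simple-harmonic 15.0336
β=72°: printed 17.0172 | uniform 15.6000, cycloidal 18.0323, simple-harmonic 17.0172
β=78°: printed 18.9019 | uniform 16.9000, cycloidal 20.2477, simple-harmonic 18.9019
β=96°: printed 23.5172 | uniform 20.8000, cycloidal 24.7355, simple-harmonic 23.5172
β=102°: printed 24.5831 | uniform 22.1000, cycloidal 25.4477, simple-harmonic 24.5831
only one law matches every sample → simple-harmonic

simple-harmonic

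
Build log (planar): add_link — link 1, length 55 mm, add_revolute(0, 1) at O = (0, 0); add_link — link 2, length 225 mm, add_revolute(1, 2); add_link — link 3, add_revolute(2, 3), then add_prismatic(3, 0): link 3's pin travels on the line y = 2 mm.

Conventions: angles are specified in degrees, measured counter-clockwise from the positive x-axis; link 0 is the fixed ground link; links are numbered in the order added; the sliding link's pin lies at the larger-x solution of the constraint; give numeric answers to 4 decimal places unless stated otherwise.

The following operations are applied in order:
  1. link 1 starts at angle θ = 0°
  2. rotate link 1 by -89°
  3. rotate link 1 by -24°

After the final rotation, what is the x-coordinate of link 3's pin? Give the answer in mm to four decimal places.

geometry: r = 55 mm, L = 225 mm, e = 2 mm; θ starts at 0°
rotate link 1 by -89°: θ ← 0° -89° = -89°
rotate link 1 by -24°: θ ← -89° -24° = -113°
crank pin P = (r cos θ, r sin θ) = (-21.490212, -50.627767)
h = r sin θ − e = -50.627767 − 2 = -52.627767
x = r cos θ + √(L² − h²) = -21.490212 + 218.758584 = 197.268372

197.2684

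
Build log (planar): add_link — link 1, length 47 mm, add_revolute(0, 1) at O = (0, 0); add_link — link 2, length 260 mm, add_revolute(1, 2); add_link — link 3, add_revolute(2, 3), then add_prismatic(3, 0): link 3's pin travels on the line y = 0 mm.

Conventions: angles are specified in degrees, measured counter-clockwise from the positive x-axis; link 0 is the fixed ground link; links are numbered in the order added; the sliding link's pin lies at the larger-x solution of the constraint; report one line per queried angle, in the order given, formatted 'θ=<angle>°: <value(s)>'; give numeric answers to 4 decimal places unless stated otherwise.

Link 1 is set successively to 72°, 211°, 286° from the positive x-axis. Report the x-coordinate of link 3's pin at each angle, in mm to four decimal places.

geometry: r = 47 mm, L = 260 mm, e = 0 mm
θ=72°: crank pin P = (r cos θ, r sin θ) = (14.523799, 44.699656)
θ=72°: h = r sin θ − e = 44.699656 − 0 = 44.699656
θ=72°: x = r cos θ + √(L² − h²) = 14.523799 + 256.128758 = 270.652557
θ=211°: crank pin P = (r cos θ, r sin θ) = (-40.286863, -24.206790)
θ=211°: h = r sin θ − e = -24.206790 − 0 = -24.206790
θ=211°: x = r cos θ + √(L² − h²) = -40.286863 + 258.870685 = 218.583821
θ=286°: crank pin P = (r cos θ, r sin θ) = (12.954956, -45.179300)
θ=286°: h = r sin θ − e = -45.179300 − 0 = -45.179300
θ=286°: x = r cos θ + √(L² − h²) = 12.954956 + 256.044588 = 268.999543

θ=72°: 270.6526
θ=211°: 218.5838
θ=286°: 268.9995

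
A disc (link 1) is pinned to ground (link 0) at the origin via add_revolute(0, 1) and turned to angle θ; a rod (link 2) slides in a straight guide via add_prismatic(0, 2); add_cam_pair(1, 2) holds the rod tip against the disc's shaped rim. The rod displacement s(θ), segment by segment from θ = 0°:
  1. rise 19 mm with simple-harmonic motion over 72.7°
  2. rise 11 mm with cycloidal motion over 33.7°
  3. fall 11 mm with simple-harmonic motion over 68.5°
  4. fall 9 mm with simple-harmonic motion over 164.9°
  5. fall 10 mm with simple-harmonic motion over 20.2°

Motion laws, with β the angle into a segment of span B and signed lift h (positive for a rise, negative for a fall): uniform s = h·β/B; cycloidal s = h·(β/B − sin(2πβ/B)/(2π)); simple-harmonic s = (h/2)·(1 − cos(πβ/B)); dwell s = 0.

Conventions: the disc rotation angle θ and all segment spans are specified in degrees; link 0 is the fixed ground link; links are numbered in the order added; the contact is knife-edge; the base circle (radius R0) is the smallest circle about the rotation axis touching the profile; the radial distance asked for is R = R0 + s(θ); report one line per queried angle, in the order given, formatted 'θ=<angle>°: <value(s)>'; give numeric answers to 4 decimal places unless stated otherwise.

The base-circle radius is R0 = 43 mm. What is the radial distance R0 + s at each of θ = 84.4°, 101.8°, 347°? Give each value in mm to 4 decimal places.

segment 1 (0° to 72.7°, simple-harmonic, h = 19) is passed completely: s = 0.0000 + (19) = 19.0000
θ = 84.4° falls in segment 2 (72.7° to 106.4°, cycloidal, h = 11): β = 84.4 − 72.7 = 11.7°, B = 33.7°; Δs = 11·(0.3472 − sin(2π·0.3472)/(2π)) = 2.3846; s = 19.0000 + 2.3846 = 21.3846
θ = 101.8° falls in segment 2 (72.7° to 106.4°, cycloidal, h = 11): β = 101.8 − 72.7 = 29.1°, B = 33.7°; Δs = 11·(0.8635 − sin(2π·0.8635)/(2π)) = 10.8226; s = 19.0000 + 10.8226 = 29.8226
segment 2 (72.7° to 106.4°, cycloidal, h = 11) is passed completely: s = 19.0000 + (11) = 30.0000
segment 3 (106.4° to 174.9°, simple-harmonic, h = -11) is passed completely: s = 30.0000 + (-11) = 19.0000
segment 4 (174.9° to 339.8°, simple-harmonic, h = -9) is passed completely: s = 19.0000 + (-9) = 10.0000
θ = 347° falls in segment 5 (339.8° to 360°, simple-harmonic, h = -10): β = 347 − 339.8 = 7.2°, B = 20.2°; Δs = -10/2·(1 − cos(π·0.3564)) = -2.8206; s = 10.0000 − 2.8206 = 7.1794
θ=84.4°: R = R0 + s = 43 + 21.3846 = 64.3846
θ=101.8°: R = R0 + s = 43 + 29.8226 = 72.8226
θ=347°: R = R0 + s = 43 + 7.1794 = 50.1794

θ=84.4°: 64.3846
θ=101.8°: 72.8226
θ=347°: 50.1794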